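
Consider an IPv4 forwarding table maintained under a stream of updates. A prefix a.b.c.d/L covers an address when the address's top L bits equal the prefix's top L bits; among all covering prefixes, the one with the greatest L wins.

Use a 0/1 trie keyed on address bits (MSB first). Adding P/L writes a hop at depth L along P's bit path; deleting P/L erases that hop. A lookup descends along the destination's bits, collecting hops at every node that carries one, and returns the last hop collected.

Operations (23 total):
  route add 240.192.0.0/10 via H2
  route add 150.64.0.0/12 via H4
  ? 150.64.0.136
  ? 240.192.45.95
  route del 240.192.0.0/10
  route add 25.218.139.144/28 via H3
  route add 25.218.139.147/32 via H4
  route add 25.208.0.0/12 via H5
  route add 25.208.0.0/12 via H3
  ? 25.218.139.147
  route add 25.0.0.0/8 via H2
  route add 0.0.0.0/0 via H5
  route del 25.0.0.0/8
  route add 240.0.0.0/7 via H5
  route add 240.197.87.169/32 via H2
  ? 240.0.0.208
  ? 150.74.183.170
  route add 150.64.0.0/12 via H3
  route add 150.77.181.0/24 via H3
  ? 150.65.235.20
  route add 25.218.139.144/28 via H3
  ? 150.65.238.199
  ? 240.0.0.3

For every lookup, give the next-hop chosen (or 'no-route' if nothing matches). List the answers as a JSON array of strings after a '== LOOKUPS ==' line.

Trace:
  + 240.192.0.0/10 (H2) depth=10
  + 150.64.0.0/12 (H4) depth=12
  Q 150.64.0.136: descend 100101100100 ; hops seen [H4] ; pick H4
  Q 240.192.45.95: descend 1111000011 ; hops seen [H2] ; pick H2
  del 240.192.0.0/10 (clear depth 10)
  + 25.218.139.144/28 (H3) depth=28
  + 25.218.139.147/32 (H4) depth=32
  + 25.208.0.0/12 (H5) depth=12
  + 25.208.0.0/12 (H3) depth=12
  Q 25.218.139.147: descend 00011001110110101000101110010011 ; hops seen [H3,H3,H4] ; pick H4
  + 25.0.0.0/8 (H2) depth=8
  + 0.0.0.0/0 (H5) depth=0
  del 25.0.0.0/8 (clear depth 8)
  + 240.0.0.0/7 (H5) depth=7
  + 240.197.87.169/32 (H2) depth=32
  Q 240.0.0.208: descend 11110000 ; hops seen [H5,H5] ; pick H5
  Q 150.74.183.170: descend 100101100100 ; hops seen [H5,H4] ; pick H4
  + 150.64.0.0/12 (H3) depth=12
  + 150.77.181.0/24 (H3) depth=24
  Q 150.65.235.20: descend 100101100100 ; hops seen [H5,H3] ; pick H3
  + 25.218.139.144/28 (H3) depth=28
  Q 150.65.238.199: descend 100101100100 ; hops seen [H5,H3] ; pick H3
  Q 240.0.0.3: descend 11110000 ; hops seen [H5,H5] ; pick H5

== LOOKUPS ==
["H4","H2","H4","H5","H4","H3","H3","H5"]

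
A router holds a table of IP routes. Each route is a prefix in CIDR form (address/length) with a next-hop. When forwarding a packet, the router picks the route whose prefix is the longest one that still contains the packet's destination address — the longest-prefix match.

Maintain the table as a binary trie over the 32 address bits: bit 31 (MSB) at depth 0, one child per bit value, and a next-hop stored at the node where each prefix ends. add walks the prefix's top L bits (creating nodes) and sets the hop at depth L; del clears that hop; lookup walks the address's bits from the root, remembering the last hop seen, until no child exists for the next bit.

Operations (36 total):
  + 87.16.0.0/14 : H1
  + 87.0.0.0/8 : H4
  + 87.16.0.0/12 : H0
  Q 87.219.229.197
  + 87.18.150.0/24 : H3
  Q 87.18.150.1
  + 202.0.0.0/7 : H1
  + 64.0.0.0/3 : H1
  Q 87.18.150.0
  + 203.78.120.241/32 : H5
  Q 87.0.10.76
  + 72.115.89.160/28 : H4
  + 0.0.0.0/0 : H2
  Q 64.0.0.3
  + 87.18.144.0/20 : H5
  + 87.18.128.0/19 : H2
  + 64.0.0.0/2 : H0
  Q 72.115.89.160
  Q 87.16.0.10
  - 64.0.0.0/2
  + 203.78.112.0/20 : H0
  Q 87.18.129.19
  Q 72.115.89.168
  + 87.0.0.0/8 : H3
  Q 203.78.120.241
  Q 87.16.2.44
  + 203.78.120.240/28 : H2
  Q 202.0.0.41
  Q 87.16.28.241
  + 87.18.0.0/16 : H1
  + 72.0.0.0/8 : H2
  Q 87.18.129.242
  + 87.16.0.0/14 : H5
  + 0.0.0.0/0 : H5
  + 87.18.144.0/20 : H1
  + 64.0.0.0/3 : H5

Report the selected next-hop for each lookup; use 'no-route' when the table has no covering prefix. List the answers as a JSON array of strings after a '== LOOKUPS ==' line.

Apply in order:
  + 87.16.0.0/14 (H1) depth=14
  + 87.0.0.0/8 (H4) depth=8
  + 87.16.0.0/12 (H0) depth=12
  Q 87.219.229.197: descend 01010111 ; hops seen [H4] ; pick H4
  + 87.18.150.0/24 (H3) depth=24
  Q 87.18.150.1: descend 010101110001001010010110 ; hops seen [H4,H0,H1,H3] ; pick H3
  + 202.0.0.0/7 (H1) depth=7
  + 64.0.0.0/3 (H1) depth=3
  Q 87.18.150.0: descend 010101110001001010010110 ; hops seen [H1,H4,H0,H1,H3] ; pick H3
  + 203.78.120.241/32 (H5) depth=32
  Q 87.0.10.76: descend 01010111000 ; hops seen [H1,H4] ; pick H4
  + 72.115.89.160/28 (H4) depth=28
  + 0.0.0.0/0 (H2) depth=0
  Q 64.0.0.3: descend 0100 ; hops seen [H2,H1] ; pick H1
  + 87.18.144.0/20 (H5) depth=20
  + 87.18.128.0/19 (H2) depth=19
  + 64.0.0.0/2 (H0) depth=2
  Q 72.115.89.160: descend 0100100001110011010110011010 ; hops seen [H2,H0,H1,H4] ; pick H4
  Q 87.16.0.10: descend 01010111000100 ; hops seen [H2,H0,H1,H4,H0,H1] ; pick H1
  del 64.0.0.0/2 (clear depth 2)
  + 203.78.112.0/20 (H0) depth=20
  Q 87.18.129.19: descend 0101011100010010100 ; hops seen [H2,H1,H4,H0,H1,H2] ; pick H2
  Q 72.115.89.168: descend 0100100001110011010110011010 ; hops seen [H2,H1,H4] ; pick H4
  + 87.0.0.0/8 (H3) depth=8
  Q 203.78.120.241: descend 11001011010011100111100011110001 ; hops seen [H2,H1,H0,H5] ; pick H5
  Q 87.16.2.44: descend 01010111000100 ; hops seen [H2,H1,H3,H0,H1] ; pick H1
  + 203.78.120.240/28 (H2) depth=28
  Q 202.0.0.41: descend 1100101 ; hops seen [H2,H1] ; pick H1
  Q 87.16.28.241: descend 01010111000100 ; hops seen [H2,H1,H3,H0,H1] ; pick H1
  + 87.18.0.0/16 (H1) depth=16
  + 72.0.0.0/8 (H2) depth=8
  Q 87.18.129.242: descend 0101011100010010100 ; hops seen [H2,H1,H3,H0,H1,H1,H2] ; pick H2
  + 87.16.0.0/14 (H5) depth=14
  + 0.0.0.0/0 (H5) depth=0
  + 87.18.144.0/20 (H1) depth=20
  + 64.0.0.0/3 (H5) depth=3

== LOOKUPS ==
["H4","H3","H3","H4","H1","H4","H1","H2","H4","H5","H1","H1","H1","H2"]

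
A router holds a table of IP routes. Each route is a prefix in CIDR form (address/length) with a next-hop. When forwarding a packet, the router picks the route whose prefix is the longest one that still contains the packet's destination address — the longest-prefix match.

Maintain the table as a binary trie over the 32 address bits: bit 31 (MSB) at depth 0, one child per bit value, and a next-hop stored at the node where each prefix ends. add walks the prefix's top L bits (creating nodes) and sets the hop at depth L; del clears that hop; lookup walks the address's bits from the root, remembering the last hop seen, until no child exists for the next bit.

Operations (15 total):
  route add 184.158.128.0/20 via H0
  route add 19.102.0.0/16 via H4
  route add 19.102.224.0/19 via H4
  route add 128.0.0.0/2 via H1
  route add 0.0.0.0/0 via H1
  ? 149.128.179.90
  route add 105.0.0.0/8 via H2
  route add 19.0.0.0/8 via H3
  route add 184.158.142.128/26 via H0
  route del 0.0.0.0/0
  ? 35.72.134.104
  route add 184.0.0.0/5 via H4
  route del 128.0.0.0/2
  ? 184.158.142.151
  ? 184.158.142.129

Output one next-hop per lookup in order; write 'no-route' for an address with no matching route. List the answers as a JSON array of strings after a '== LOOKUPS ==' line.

Apply in order:
  add 184.158.128.0/20 -> H0 at depth 20
  add 19.102.0.0/16 -> H4 at depth 16
  add 19.102.224.0/19 -> H4 at depth 19
  add 128.0.0.0/2 -> H1 at depth 2
  add 0.0.0.0/0 -> H1 at depth 0
  Q 149.128.179.90: descend 10 ; hops seen [H1,H1] ; pick H1
  add 105.0.0.0/8 -> H2 at depth 8
  add 19.0.0.0/8 -> H3 at depth 8
  add 184.158.142.128/26 -> H0 at depth 26
  - 0.0.0.0/0 clear@0
  Q 35.72.134.104: descend 00 ; hops seen [∅] ; pick no-route
  add 184.0.0.0/5 -> H4 at depth 5
  - 128.0.0.0/2 clear@2
  Q 184.158.142.151: descend 10111000100111101000111010 ; hops seen [H4,H0,H0] ; pick H0
  Q 184.158.142.129: descend 10111000100111101000111010 ; hops seen [H4,H0,H0] ; pick H0

== LOOKUPS ==
["H1","no-route","H0","H0"]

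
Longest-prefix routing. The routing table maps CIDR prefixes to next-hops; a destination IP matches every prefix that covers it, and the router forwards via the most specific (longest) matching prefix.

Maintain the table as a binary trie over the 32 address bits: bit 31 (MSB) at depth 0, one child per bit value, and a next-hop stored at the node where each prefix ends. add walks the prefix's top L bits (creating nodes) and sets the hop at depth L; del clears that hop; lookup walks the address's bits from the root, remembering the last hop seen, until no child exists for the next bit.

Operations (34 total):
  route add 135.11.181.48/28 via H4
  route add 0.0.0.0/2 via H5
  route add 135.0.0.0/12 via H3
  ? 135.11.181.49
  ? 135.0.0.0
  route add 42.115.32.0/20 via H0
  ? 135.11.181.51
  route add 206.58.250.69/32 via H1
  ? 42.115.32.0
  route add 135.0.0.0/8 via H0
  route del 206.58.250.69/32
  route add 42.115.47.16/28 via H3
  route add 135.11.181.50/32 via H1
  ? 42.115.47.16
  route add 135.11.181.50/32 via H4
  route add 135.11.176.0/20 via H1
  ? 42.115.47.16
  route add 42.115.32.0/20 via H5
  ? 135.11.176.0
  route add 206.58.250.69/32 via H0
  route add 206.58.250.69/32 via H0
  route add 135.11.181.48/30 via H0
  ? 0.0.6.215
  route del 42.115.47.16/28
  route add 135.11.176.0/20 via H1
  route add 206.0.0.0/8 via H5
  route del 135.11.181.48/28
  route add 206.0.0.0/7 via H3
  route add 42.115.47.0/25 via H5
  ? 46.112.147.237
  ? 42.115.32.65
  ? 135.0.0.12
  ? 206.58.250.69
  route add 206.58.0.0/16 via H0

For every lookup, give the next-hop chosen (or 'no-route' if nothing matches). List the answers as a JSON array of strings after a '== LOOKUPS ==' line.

Trace:
  add 135.11.181.48/28 -> H4 at depth 28
  add 0.0.0.0/2 -> H5 at depth 2
  add 135.0.0.0/12 -> H3 at depth 12
  Q 135.11.181.49: descend 1000011100001011101101010011 ; hops seen [H3,H4] ; pick H4
  Q 135.0.0.0: descend 100001110000 ; hops seen [H3] ; pick H3
  add 42.115.32.0/20 -> H0 at depth 20
  Q 135.11.181.51: descend 1000011100001011101101010011 ; hops seen [H3,H4] ; pick H4
  add 206.58.250.69/32 -> H1 at depth 32
  Q 42.115.32.0: descend 00101010011100110010 ; hops seen [H5,H0] ; pick H0
  add 135.0.0.0/8 -> H0 at depth 8
  - 206.58.250.69/32 clear@32
  add 42.115.47.16/28 -> H3 at depth 28
  add 135.11.181.50/32 -> H1 at depth 32
  Q 42.115.47.16: descend 0010101001110011001011110001 ; hops seen [H5,H0,H3] ; pick H3
  add 135.11.181.50/32 -> H4 at depth 32
  add 135.11.176.0/20 -> H1 at depth 20
  Q 42.115.47.16: descend 0010101001110011001011110001 ; hops seen [H5,H0,H3] ; pick H3
  add 42.115.32.0/20 -> H5 at depth 20
  Q 135.11.176.0: descend 100001110000101110110 ; hops seen [H0,H3,H1] ; pick H1
  add 206.58.250.69/32 -> H0 at depth 32
  add 206.58.250.69/32 -> H0 at depth 32
  add 135.11.181.48/30 -> H0 at depth 30
  Q 0.0.6.215: descend 00 ; hops seen [H5] ; pick H5
  - 42.115.47.16/28 clear@28
  add 135.11.176.0/20 -> H1 at depth 20
  add 206.0.0.0/8 -> H5 at depth 8
  - 135.11.181.48/28 clear@28
  add 206.0.0.0/7 -> H3 at depth 7
  add 42.115.47.0/25 -> H5 at depth 25
  Q 46.112.147.237: descend 00101 ; hops seen [H5] ; pick H5
  Q 42.115.32.65: descend 00101010011100110010 ; hops seen [H5,H5] ; pick H5
  Q 135.0.0.12: descend 100001110000 ; hops seen [H0,H3] ; pick H3
  Q 206.58.250.69: descend 11001110001110101111101001000101 ; hops seen [H3,H5,H0] ; pick H0
  add 206.58.0.0/16 -> H0 at depth 16

== LOOKUPS ==
["H4","H3","H4","H0","H3","H3","H1","H5","H5","H5","H3","H0"]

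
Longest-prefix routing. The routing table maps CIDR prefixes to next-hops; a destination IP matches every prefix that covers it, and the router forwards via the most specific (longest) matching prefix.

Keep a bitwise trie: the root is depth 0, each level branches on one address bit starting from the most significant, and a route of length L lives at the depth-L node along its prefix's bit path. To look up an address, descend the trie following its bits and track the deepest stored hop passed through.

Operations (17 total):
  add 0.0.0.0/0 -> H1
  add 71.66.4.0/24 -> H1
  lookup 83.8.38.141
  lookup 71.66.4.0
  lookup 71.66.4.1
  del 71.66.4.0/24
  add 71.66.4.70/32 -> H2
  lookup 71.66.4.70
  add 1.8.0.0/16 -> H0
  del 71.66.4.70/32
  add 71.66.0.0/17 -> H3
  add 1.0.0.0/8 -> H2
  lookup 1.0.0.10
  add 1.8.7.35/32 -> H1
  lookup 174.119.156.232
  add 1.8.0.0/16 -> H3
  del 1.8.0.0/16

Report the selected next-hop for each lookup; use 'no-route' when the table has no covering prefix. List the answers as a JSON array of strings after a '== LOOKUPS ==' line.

Process each operation:
  + 0.0.0.0/0 (H1) depth=0
  + 71.66.4.0/24 (H1) depth=24
  ? 83.8.38.141  path d0:H1→d1:-→d2:-→d3:-  best=H1
  ? 71.66.4.0  path d0:H1→d1:-→d2:-→d3:-→d4:-→d5:-→d6:-→d7:-→d8:-→d9:-→d10:-→d11:-→d12:-→d13:-→d14:-→d15:-→d16:-→d17:-→d18:-→d19:-→d20:-→d21:-→d22:-→d23:-→d24:H1  best=H1
  ? 71.66.4.1  path d0:H1→d1:-→d2:-→d3:-→d4:-→d5:-→d6:-→d7:-→d8:-→d9:-→d10:-→d11:-→d12:-→d13:-→d14:-→d15:-→d16:-→d17:-→d18:-→d19:-→d20:-→d21:-→d22:-→d23:-→d24:H1  best=H1
  - 71.66.4.0/24 clear@24
  + 71.66.4.70/32 (H2) depth=32
  ? 71.66.4.70  path d0:H1→d1:-→d2:-→d3:-→d4:-→d5:-→d6:-→d7:-→d8:-→d9:-→d10:-→d11:-→d12:-→d13:-→d14:-→d15:-→d16:-→d17:-→d18:-→d19:-→d20:-→d21:-→d22:-→d23:-→d24:-→d25:-→d26:-→d27:-→d28:-→d29:-→d30:-→d31:-→d32:H2  best=H2
  + 1.8.0.0/16 (H0) depth=16
  - 71.66.4.70/32 clear@32
  + 71.66.0.0/17 (H3) depth=17
  + 1.0.0.0/8 (H2) depth=8
  ? 1.0.0.10  path d0:H1→d1:-→d2:-→d3:-→d4:-→d5:-→d6:-→d7:-→d8:H2→d9:-→d10:-→d11:-→d12:-  best=H2
  + 1.8.7.35/32 (H1) depth=32
  ? 174.119.156.232  path d0:H1  best=H1
  + 1.8.0.0/16 (H3) depth=16
  - 1.8.0.0/16 clear@16

== LOOKUPS ==
["H1","H1","H1","H2","H2","H1"]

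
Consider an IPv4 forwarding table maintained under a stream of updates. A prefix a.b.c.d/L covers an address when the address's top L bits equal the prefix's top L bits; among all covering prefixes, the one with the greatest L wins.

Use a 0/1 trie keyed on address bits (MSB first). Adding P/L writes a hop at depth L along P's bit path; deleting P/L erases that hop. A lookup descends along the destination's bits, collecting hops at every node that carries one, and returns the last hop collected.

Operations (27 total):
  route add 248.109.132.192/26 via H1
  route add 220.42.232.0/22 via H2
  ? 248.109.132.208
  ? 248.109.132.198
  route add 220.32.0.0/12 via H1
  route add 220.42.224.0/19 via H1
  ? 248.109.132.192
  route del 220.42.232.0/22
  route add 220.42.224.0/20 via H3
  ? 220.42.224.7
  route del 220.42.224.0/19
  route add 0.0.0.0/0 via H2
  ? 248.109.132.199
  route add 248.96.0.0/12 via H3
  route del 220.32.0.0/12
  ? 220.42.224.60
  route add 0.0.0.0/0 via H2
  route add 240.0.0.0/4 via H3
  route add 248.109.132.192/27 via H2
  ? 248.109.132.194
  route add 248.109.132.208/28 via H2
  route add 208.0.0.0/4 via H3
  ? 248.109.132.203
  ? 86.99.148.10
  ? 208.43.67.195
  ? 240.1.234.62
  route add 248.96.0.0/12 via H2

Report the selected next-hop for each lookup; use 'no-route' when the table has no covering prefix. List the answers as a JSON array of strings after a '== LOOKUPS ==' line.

Process each operation:
  add 248.109.132.192/26 -> H1 at depth 26
  add 220.42.232.0/22 -> H2 at depth 22
  ? 248.109.132.208  path d0:-→d1:-→d2:-→d3:-→d4:-→d5:-→d6:-→d7:-→d8:-→d9:-→d10:-→d11:-→d12:-→d13:-→d14:-→d15:-→d16:-→d17:-→d18:-→d19:-→d20:-→d21:-→d22:-→d23:-→d24:-→d25:-→d26:H1  best=H1
  ? 248.109.132.198  path d0:-→d1:-→d2:-→d3:-→d4:-→d5:-→d6:-→d7:-→d8:-→d9:-→d10:-→d11:-→d12:-→d13:-→d14:-→d15:-→d16:-→d17:-→d18:-→d19:-→d20:-→d21:-→d22:-→d23:-→d24:-→d25:-→d26:H1  best=H1
  add 220.32.0.0/12 -> H1 at depth 12
  add 220.42.224.0/19 -> H1 at depth 19
  ? 248.109.132.192  path d0:-→d1:-→d2:-→d3:-→d4:-→d5:-→d6:-→d7:-→d8:-→d9:-→d10:-→d11:-→d12:-→d13:-→d14:-→d15:-→d16:-→d17:-→d18:-→d19:-→d20:-→d21:-→d22:-→d23:-→d24:-→d25:-→d26:H1  best=H1
  del 220.42.232.0/22 (clear depth 22)
  add 220.42.224.0/20 -> H3 at depth 20
  ? 220.42.224.7  path d0:-→d1:-→d2:-→d3:-→d4:-→d5:-→d6:-→d7:-→d8:-→d9:-→d10:-→d11:-→d12:H1→d13:-→d14:-→d15:-→d16:-→d17:-→d18:-→d19:H1→d20:H3  best=H3
  del 220.42.224.0/19 (clear depth 19)
  add 0.0.0.0/0 -> H2 at depth 0
  ? 248.109.132.199  path d0:H2→d1:-→d2:-→d3:-→d4:-→d5:-→d6:-→d7:-→d8:-→d9:-→d10:-→d11:-→d12:-→d13:-→d14:-→d15:-→d16:-→d17:-→d18:-→d19:-→d20:-→d21:-→d22:-→d23:-→d24:-→d25:-→d26:H1  best=H1
  add 248.96.0.0/12 -> H3 at depth 12
  del 220.32.0.0/12 (clear depth 12)
  ? 220.42.224.60  path d0:H2→d1:-→d2:-→d3:-→d4:-→d5:-→d6:-→d7:-→d8:-→d9:-→d10:-→d11:-→d12:-→d13:-→d14:-→d15:-→d16:-→d17:-→d18:-→d19:-→d20:H3  best=H3
  add 0.0.0.0/0 -> H2 at depth 0
  add 240.0.0.0/4 -> H3 at depth 4
  add 248.109.132.192/27 -> H2 at depth 27
  ? 248.109.132.194  path d0:H2→d1:-→d2:-→d3:-→d4:H3→d5:-→d6:-→d7:-→d8:-→d9:-→d10:-→d11:-→d12:H3→d13:-→d14:-→d15:-→d16:-→d17:-→d18:-→d19:-→d20:-→d21:-→d22:-→d23:-→d24:-→d25:-→d26:H1→d27:H2  best=H2
  add 248.109.132.208/28 -> H2 at depth 28
  add 208.0.0.0/4 -> H3 at depth 4
  ? 248.109.132.203  path d0:H2→d1:-→d2:-→d3:-→d4:H3→d5:-→d6:-→d7:-→d8:-→d9:-→d10:-→d11:-→d12:H3→d13:-→d14:-→d15:-→d16:-→d17:-→d18:-→d19:-→d20:-→d21:-→d22:-→d23:-→d24:-→d25:-→d26:H1→d27:H2  best=H2
  ? 86.99.148.10  path d0:H2  best=H2
  ? 208.43.67.195  path d0:H2→d1:-→d2:-→d3:-→d4:H3  best=H3
  ? 240.1.234.62  path d0:H2→d1:-→d2:-→d3:-→d4:H3  best=H3
  add 248.96.0.0/12 -> H2 at depth 12

== LOOKUPS ==
["H1","H1","H1","H3","H1","H3","H2","H2","H2","H3","H3"]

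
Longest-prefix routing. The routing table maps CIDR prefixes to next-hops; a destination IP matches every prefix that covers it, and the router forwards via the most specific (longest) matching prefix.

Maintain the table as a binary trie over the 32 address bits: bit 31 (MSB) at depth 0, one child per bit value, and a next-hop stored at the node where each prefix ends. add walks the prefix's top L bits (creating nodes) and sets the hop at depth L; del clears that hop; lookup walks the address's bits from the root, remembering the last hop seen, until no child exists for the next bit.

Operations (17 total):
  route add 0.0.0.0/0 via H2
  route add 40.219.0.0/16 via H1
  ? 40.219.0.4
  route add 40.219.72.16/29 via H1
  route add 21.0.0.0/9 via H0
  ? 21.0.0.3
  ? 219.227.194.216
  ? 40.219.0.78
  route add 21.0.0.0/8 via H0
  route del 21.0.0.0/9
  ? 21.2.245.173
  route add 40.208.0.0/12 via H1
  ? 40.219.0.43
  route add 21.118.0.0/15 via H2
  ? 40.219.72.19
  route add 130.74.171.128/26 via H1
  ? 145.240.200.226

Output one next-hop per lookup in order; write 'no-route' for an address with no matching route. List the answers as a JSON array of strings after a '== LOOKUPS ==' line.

Apply in order:
  + 0.0.0.0/0 (H2) depth=0
  + 40.219.0.0/16 (H1) depth=16
  Q 40.219.0.4: descend 0010100011011011 ; hops seen [H2,H1] ; pick H1
  + 40.219.72.16/29 (H1) depth=29
  + 21.0.0.0/9 (H0) depth=9
  Q 21.0.0.3: descend 000101010 ; hops seen [H2,H0] ; pick H0
  Q 219.227.194.216: descend ε ; hops seen [H2] ; pick H2
  Q 40.219.0.78: descend 00101000110110110 ; hops seen [H2,H1] ; pick H1
  + 21.0.0.0/8 (H0) depth=8
  - 21.0.0.0/9 clear@9
  Q 21.2.245.173: descend 000101010 ; hops seen [H2,H0] ; pick H0
  + 40.208.0.0/12 (H1) depth=12
  Q 40.219.0.43: descend 00101000110110110 ; hops seen [H2,H1,H1] ; pick H1
  + 21.118.0.0/15 (H2) depth=15
  Q 40.219.72.19: descend 00101000110110110100100000010 ; hops seen [H2,H1,H1,H1] ; pick H1
  + 130.74.171.128/26 (H1) depth=26
  Q 145.240.200.226: descend 100 ; hops seen [H2] ; pick H2

== LOOKUPS ==
["H1","H0","H2","H1","H0","H1","H1","H2"]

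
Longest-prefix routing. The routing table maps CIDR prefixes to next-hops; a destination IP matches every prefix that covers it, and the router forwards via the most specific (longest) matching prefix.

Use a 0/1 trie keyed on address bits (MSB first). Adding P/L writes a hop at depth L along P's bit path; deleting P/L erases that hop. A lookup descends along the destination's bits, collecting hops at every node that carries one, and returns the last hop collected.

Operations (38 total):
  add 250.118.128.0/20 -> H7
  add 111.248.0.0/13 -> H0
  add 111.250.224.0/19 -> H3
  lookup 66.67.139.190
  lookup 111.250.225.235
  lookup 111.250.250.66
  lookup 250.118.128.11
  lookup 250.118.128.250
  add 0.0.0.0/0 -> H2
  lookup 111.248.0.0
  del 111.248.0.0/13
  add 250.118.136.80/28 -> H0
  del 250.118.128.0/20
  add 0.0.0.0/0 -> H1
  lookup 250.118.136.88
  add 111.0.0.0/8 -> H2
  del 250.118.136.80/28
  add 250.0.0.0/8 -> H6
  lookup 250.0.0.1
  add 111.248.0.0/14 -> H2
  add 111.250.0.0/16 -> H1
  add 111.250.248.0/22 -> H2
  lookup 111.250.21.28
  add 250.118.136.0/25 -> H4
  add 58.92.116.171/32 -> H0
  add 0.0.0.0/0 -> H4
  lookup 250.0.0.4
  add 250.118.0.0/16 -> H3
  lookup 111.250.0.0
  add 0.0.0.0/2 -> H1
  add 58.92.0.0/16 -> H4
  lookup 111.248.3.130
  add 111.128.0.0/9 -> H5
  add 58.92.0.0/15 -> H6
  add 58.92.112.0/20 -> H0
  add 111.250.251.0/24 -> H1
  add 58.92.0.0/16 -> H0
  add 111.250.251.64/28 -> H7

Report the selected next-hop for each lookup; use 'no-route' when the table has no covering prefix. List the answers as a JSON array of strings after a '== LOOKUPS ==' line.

Apply in order:
  + 250.118.128.0/20 (H7) depth=20
  + 111.248.0.0/13 (H0) depth=13
  + 111.250.224.0/19 (H3) depth=19
  ? 66.67.139.190  path d0:-→d1:-→d2:-  best=no-route
  ? 111.250.225.235  path d0:-→d1:-→d2:-→d3:-→d4:-→d5:-→d6:-→d7:-→d8:-→d9:-→d10:-→d11:-→d12:-→d13:H0→d14:-→d15:-→d16:-→d17:-→d18:-→d19:H3  best=H3
  ? 111.250.250.66  path d0:-→d1:-→d2:-→d3:-→d4:-→d5:-→d6:-→d7:-→d8:-→d9:-→d10:-→d11:-→d12:-→d13:H0→d14:-→d15:-→d16:-→d17:-→d18:-→d19:H3  best=H3
  ? 250.118.128.11  path d0:-→d1:-→d2:-→d3:-→d4:-→d5:-→d6:-→d7:-→d8:-→d9:-→d10:-→d11:-→d12:-→d13:-→d14:-→d15:-→d16:-→d17:-→d18:-→d19:-→d20:H7  best=H7
  ? 250.118.128.250  path d0:-→d1:-→d2:-→d3:-→d4:-→d5:-→d6:-→d7:-→d8:-→d9:-→d10:-→d11:-→d12:-→d13:-→d14:-→d15:-→d16:-→d17:-→d18:-→d19:-→d20:H7  best=H7
  + 0.0.0.0/0 (H2) depth=0
  ? 111.248.0.0  path d0:H2→d1:-→d2:-→d3:-→d4:-→d5:-→d6:-→d7:-→d8:-→d9:-→d10:-→d11:-→d12:-→d13:H0→d14:-  best=H0
  - 111.248.0.0/13 clear@13
  + 250.118.136.80/28 (H0) depth=28
  - 250.118.128.0/20 clear@20
  + 0.0.0.0/0 (H1) depth=0
  ? 250.118.136.88  path d0:H1→d1:-→d2:-→d3:-→d4:-→d5:-→d6:-→d7:-→d8:-→d9:-→d10:-→d11:-→d12:-→d13:-→d14:-→d15:-→d16:-→d17:-→d18:-→d19:-→d20:-→d21:-→d22:-→d23:-→d24:-→d25:-→d26:-→d27:-→d28:H0  best=H0
  + 111.0.0.0/8 (H2) depth=8
  - 250.118.136.80/28 clear@28
  + 250.0.0.0/8 (H6) depth=8
  ? 250.0.0.1  path d0:H1→d1:-→d2:-→d3:-→d4:-→d5:-→d6:-→d7:-→d8:H6→d9:-  best=H6
  + 111.248.0.0/14 (H2) depth=14
  + 111.250.0.0/16 (H1) depth=16
  + 111.250.248.0/22 (H2) depth=22
  ? 111.250.21.28  path d0:H1→d1:-→d2:-→d3:-→d4:-→d5:-→d6:-→d7:-→d8:H2→d9:-→d10:-→d11:-→d12:-→d13:-→d14:H2→d15:-→d16:H1  best=H1
  + 250.118.136.0/25 (H4) depth=25
  + 58.92.116.171/32 (H0) depth=32
  + 0.0.0.0/0 (H4) depth=0
  ? 250.0.0.4  path d0:H4→d1:-→d2:-→d3:-→d4:-→d5:-→d6:-→d7:-→d8:H6→d9:-  best=H6
  + 250.118.0.0/16 (H3) depth=16
  ? 111.250.0.0  path d0:H4→d1:-→d2:-→d3:-→d4:-→d5:-→d6:-→d7:-→d8:H2→d9:-→d10:-→d11:-→d12:-→d13:-→d14:H2→d15:-→d16:H1  best=H1
  + 0.0.0.0/2 (H1) depth=2
  + 58.92.0.0/16 (H4) depth=16
  ? 111.248.3.130  path d0:H4→d1:-→d2:-→d3:-→d4:-→d5:-→d6:-→d7:-→d8:H2→d9:-→d10:-→d11:-→d12:-→d13:-→d14:H2  best=H2
  + 111.128.0.0/9 (H5) depth=9
  + 58.92.0.0/15 (H6) depth=15
  + 58.92.112.0/20 (H0) depth=20
  + 111.250.251.0/24 (H1) depth=24
  + 58.92.0.0/16 (H0) depth=16
  + 111.250.251.64/28 (H7) depth=28

== LOOKUPS ==
["no-route","H3","H3","H7","H7","H0","H0","H6","H1","H6","H1","H2"]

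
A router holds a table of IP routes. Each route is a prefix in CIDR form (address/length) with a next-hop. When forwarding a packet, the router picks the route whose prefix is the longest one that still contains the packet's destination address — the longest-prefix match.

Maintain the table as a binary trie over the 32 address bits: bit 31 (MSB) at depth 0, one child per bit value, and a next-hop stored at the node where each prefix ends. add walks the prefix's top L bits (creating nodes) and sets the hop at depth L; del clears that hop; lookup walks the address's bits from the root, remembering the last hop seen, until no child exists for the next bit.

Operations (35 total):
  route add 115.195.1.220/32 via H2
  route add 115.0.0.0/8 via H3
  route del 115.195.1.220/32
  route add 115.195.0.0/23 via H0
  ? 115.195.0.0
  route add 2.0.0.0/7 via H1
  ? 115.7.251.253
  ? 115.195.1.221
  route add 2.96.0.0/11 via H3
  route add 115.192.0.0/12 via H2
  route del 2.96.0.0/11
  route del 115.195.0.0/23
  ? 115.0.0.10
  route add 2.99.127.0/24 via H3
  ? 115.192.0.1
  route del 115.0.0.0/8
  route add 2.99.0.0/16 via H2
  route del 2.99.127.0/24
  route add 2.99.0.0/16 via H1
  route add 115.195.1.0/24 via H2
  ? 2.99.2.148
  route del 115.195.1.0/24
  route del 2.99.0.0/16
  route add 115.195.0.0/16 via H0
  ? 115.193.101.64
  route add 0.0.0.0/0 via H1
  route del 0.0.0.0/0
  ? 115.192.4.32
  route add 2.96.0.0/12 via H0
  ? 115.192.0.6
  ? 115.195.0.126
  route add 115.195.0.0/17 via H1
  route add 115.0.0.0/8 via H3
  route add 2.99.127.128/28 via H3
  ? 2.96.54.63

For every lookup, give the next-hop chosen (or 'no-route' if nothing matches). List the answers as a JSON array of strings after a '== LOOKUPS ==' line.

Trace:
  add 115.195.1.220/32 -> H2 at depth 32
  add 115.0.0.0/8 -> H3 at depth 8
  - 115.195.1.220/32 clear@32
  add 115.195.0.0/23 -> H0 at depth 23
  Q 115.195.0.0: descend 01110011110000110000000 ; hops seen [H3,H0] ; pick H0
  add 2.0.0.0/7 -> H1 at depth 7
  Q 115.7.251.253: descend 01110011 ; hops seen [H3] ; pick H3
  Q 115.195.1.221: descend 0111001111000011000000011101110 ; hops seen [H3,H0] ; pick H0
  add 2.96.0.0/11 -> H3 at depth 11
  add 115.192.0.0/12 -> H2 at depth 12
  - 2.96.0.0/11 clear@11
  - 115.195.0.0/23 clear@23
  Q 115.0.0.10: descend 01110011 ; hops seen [H3] ; pick H3
  add 2.99.127.0/24 -> H3 at depth 24
  Q 115.192.0.1: descend 01110011110000 ; hops seen [H3,H2] ; pick H2
  - 115.0.0.0/8 clear@8
  add 2.99.0.0/16 -> H2 at depth 16
  - 2.99.127.0/24 clear@24
  add 2.99.0.0/16 -> H1 at depth 16
  add 115.195.1.0/24 -> H2 at depth 24
  Q 2.99.2.148: descend 00000010011000110 ; hops seen [H1,H1] ; pick H1
  - 115.195.1.0/24 clear@24
  - 2.99.0.0/16 clear@16
  add 115.195.0.0/16 -> H0 at depth 16
  Q 115.193.101.64: descend 01110011110000 ; hops seen [H2] ; pick H2
  add 0.0.0.0/0 -> H1 at depth 0
  - 0.0.0.0/0 clear@0
  Q 115.192.4.32: descend 01110011110000 ; hops seen [H2] ; pick H2
  add 2.96.0.0/12 -> H0 at depth 12
  Q 115.192.0.6: descend 01110011110000 ; hops seen [H2] ; pick H2
  Q 115.195.0.126: descend 01110011110000110000000 ; hops seen [H2,H0] ; pick H0
  add 115.195.0.0/17 -> H1 at depth 17
  add 115.0.0.0/8 -> H3 at depth 8
  add 2.99.127.128/28 -> H3 at depth 28
  Q 2.96.54.63: descend 00000010011000 ; hops seen [H1,H0] ; pick H0

== LOOKUPS ==
["H0","H3","H0","H3","H2","H1","H2","H2","H2","H0","H0"]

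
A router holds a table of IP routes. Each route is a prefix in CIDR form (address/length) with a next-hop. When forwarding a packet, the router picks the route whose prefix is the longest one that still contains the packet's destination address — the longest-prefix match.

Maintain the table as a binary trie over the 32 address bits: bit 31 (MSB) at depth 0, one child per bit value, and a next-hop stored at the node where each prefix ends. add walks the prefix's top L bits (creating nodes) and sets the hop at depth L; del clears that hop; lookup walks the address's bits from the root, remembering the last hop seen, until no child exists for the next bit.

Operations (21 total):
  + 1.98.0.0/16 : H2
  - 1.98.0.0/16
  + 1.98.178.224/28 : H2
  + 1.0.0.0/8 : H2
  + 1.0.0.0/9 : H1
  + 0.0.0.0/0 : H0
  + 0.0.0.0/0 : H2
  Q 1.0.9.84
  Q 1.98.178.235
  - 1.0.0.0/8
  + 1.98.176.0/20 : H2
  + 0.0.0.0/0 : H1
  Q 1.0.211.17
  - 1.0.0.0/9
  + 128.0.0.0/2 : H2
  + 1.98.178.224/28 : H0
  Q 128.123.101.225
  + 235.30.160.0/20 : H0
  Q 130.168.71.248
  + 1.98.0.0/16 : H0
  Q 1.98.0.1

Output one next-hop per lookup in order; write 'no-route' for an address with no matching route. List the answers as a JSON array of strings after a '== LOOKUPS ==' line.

Trace:
  add 1.98.0.0/16 -> H2 at depth 16
  - 1.98.0.0/16 clear@16
  add 1.98.178.224/28 -> H2 at depth 28
  add 1.0.0.0/8 -> H2 at depth 8
  add 1.0.0.0/9 -> H1 at depth 9
  add 0.0.0.0/0 -> H0 at depth 0
  add 0.0.0.0/0 -> H2 at depth 0
  Q 1.0.9.84: descend 000000010 ; hops seen [H2,H2,H1] ; pick H1
  Q 1.98.178.235: descend 0000000101100010101100101110 ; hops seen [H2,H2,H1,H2] ; pick H2
  - 1.0.0.0/8 clear@8
  add 1.98.176.0/20 -> H2 at depth 20
  add 0.0.0.0/0 -> H1 at depth 0
  Q 1.0.211.17: descend 000000010 ; hops seen [H1,H1] ; pick H1
  - 1.0.0.0/9 clear@9
  add 128.0.0.0/2 -> H2 at depth 2
  add 1.98.178.224/28 -> H0 at depth 28
  Q 128.123.101.225: descend 10 ; hops seen [H1,H2] ; pick H2
  add 235.30.160.0/20 -> H0 at depth 20
  Q 130.168.71.248: descend 10 ; hops seen [H1,H2] ; pick H2
  add 1.98.0.0/16 -> H0 at depth 16
  Q 1.98.0.1: descend 0000000101100010 ; hops seen [H1,H0] ; pick H0

== LOOKUPS ==
["H1","H2","H1","H2","H2","H0"]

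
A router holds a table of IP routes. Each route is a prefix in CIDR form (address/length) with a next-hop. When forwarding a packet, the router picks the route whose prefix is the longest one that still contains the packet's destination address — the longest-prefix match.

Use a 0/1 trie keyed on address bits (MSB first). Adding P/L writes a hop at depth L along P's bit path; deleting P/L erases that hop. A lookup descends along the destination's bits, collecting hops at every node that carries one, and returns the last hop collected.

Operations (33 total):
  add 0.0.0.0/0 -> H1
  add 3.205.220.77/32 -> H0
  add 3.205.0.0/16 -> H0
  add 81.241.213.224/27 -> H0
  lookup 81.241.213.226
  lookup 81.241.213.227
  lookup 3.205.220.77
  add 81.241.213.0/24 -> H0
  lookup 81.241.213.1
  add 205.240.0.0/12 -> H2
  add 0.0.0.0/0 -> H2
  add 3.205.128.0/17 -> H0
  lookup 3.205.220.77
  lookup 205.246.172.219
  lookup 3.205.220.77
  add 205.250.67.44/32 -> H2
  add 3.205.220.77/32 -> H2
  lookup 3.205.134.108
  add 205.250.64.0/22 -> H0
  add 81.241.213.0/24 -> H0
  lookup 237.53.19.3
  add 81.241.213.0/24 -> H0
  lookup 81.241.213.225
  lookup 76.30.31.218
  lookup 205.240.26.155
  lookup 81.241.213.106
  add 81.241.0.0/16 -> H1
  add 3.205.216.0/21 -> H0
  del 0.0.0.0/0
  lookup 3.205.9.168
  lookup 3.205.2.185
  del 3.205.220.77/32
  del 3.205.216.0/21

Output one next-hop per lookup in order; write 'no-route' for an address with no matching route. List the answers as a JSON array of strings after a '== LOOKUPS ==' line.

Process each operation:
  add 0.0.0.0/0 -> H1 at depth 0
  add 3.205.220.77/32 -> H0 at depth 32
  add 3.205.0.0/16 -> H0 at depth 16
  add 81.241.213.224/27 -> H0 at depth 27
  lookup 81.241.213.226: bits 010100011111000111010101111 walk d0:H1→d1:-→d2:-→d3:-→d4:-→d5:-→d6:-→d7:-→d8:-→d9:-→d10:-→d11:-→d12:-→d13:-→d14:-→d15:-→d16:-→d17:-→d18:-→d19:-→d20:-→d21:-→d22:-→d23:-→d24:-→d25:-→d26:-→d27:H0 -> H0
  lookup 81.241.213.227: bits 010100011111000111010101111 walk d0:H1→d1:-→d2:-→d3:-→d4:-→d5:-→d6:-→d7:-→d8:-→d9:-→d10:-→d11:-→d12:-→d13:-→d14:-→d15:-→d16:-→d17:-→d18:-→d19:-→d20:-→d21:-→d22:-→d23:-→d24:-→d25:-→d26:-→d27:H0 -> H0
  lookup 3.205.220.77: bits 00000011110011011101110001001101 walk d0:H1→d1:-→d2:-→d3:-→d4:-→d5:-→d6:-→d7:-→d8:-→d9:-→d10:-→d11:-→d12:-→d13:-→d14:-→d15:-→d16:H0→d17:-→d18:-→d19:-→d20:-→d21:-→d22:-→d23:-→d24:-→d25:-→d26:-→d27:-→d28:-→d29:-→d30:-→d31:-→d32:H0 -> H0
  add 81.241.213.0/24 -> H0 at depth 24
  lookup 81.241.213.1: bits 010100011111000111010101 walk d0:H1→d1:-→d2:-→d3:-→d4:-→d5:-→d6:-→d7:-→d8:-→d9:-→d10:-→d11:-→d12:-→d13:-→d14:-→d15:-→d16:-→d17:-→d18:-→d19:-→d20:-→d21:-→d22:-→d23:-→d24:H0 -> H0
  add 205.240.0.0/12 -> H2 at depth 12
  add 0.0.0.0/0 -> H2 at depth 0
  add 3.205.128.0/17 -> H0 at depth 17
  lookup 3.205.220.77: bits 00000011110011011101110001001101 walk d0:H2→d1:-→d2:-→d3:-→d4:-→d5:-→d6:-→d7:-→d8:-→d9:-→d10:-→d11:-→d12:-→d13:-→d14:-→d15:-→d16:H0→d17:H0→d18:-→d19:-→d20:-→d21:-→d22:-→d23:-→d24:-→d25:-→d26:-→d27:-→d28:-→d29:-→d30:-→d31:-→d32:H0 -> H0
  lookup 205.246.172.219: bits 110011011111 walk d0:H2→d1:-→d2:-→d3:-→d4:-→d5:-→d6:-→d7:-→d8:-→d9:-→d10:-→d11:-→d12:H2 -> H2
  lookup 3.205.220.77: bits 00000011110011011101110001001101 walk d0:H2→d1:-→d2:-→d3:-→d4:-→d5:-→d6:-→d7:-→d8:-→d9:-→d10:-→d11:-→d12:-→d13:-→d14:-→d15:-→d16:H0→d17:H0→d18:-→d19:-→d20:-→d21:-→d22:-→d23:-→d24:-→d25:-→d26:-→d27:-→d28:-→d29:-→d30:-→d31:-→d32:H0 -> H0
  add 205.250.67.44/32 -> H2 at depth 32
  add 3.205.220.77/32 -> H2 at depth 32
  lookup 3.205.134.108: bits 00000011110011011 walk d0:H2→d1:-→d2:-→d3:-→d4:-→d5:-→d6:-→d7:-→d8:-→d9:-→d10:-→d11:-→d12:-→d13:-→d14:-→d15:-→d16:H0→d17:H0 -> H0
  add 205.250.64.0/22 -> H0 at depth 22
  add 81.241.213.0/24 -> H0 at depth 24
  lookup 237.53.19.3: bits 11 walk d0:H2→d1:-→d2:- -> H2
  add 81.241.213.0/24 -> H0 at depth 24
  lookup 81.241.213.225: bits 010100011111000111010101111 walk d0:H2→d1:-→d2:-→d3:-→d4:-→d5:-→d6:-→d7:-→d8:-→d9:-→d10:-→d11:-→d12:-→d13:-→d14:-→d15:-→d16:-→d17:-→d18:-→d19:-→d20:-→d21:-→d22:-→d23:-→d24:H0→d25:-→d26:-→d27:H0 -> H0
  lookup 76.30.31.218: bits 010 walk d0:H2→d1:-→d2:-→d3:- -> H2
  lookup 205.240.26.155: bits 110011011111 walk d0:H2→d1:-→d2:-→d3:-→d4:-→d5:-→d6:-→d7:-→d8:-→d9:-→d10:-→d11:-→d12:H2 -> H2
  lookup 81.241.213.106: bits 010100011111000111010101 walk d0:H2→d1:-→d2:-→d3:-→d4:-→d5:-→d6:-→d7:-→d8:-→d9:-→d10:-→d11:-→d12:-→d13:-→d14:-→d15:-→d16:-→d17:-→d18:-→d19:-→d20:-→d21:-→d22:-→d23:-→d24:H0 -> H0
  add 81.241.0.0/16 -> H1 at depth 16
  add 3.205.216.0/21 -> H0 at depth 21
  - 0.0.0.0/0 clear@0
  lookup 3.205.9.168: bits 0000001111001101 walk d0:-→d1:-→d2:-→d3:-→d4:-→d5:-→d6:-→d7:-→d8:-→d9:-→d10:-→d11:-→d12:-→d13:-→d14:-→d15:-→d16:H0 -> H0
  lookup 3.205.2.185: bits 0000001111001101 walk d0:-→d1:-→d2:-→d3:-→d4:-→d5:-→d6:-→d7:-→d8:-→d9:-→d10:-→d11:-→d12:-→d13:-→d14:-→d15:-→d16:H0 -> H0
  - 3.205.220.77/32 clear@32
  - 3.205.216.0/21 clear@21

== LOOKUPS ==
["H0","H0","H0","H0","H0","H2","H0","H0","H2","H0","H2","H2","H0","H0","H0"]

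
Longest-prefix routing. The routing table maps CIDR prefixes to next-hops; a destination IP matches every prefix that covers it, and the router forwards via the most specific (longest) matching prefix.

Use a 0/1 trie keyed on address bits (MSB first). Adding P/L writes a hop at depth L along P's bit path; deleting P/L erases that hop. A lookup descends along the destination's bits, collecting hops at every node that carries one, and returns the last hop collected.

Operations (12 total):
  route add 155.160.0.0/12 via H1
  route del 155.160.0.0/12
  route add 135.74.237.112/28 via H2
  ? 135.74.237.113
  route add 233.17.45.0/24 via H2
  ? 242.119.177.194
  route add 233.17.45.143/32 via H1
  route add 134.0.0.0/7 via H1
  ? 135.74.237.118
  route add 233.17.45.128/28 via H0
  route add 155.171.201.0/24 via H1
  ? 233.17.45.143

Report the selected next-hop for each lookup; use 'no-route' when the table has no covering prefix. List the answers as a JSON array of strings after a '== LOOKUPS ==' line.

Apply in order:
  add 155.160.0.0/12 -> H1 at depth 12
  - 155.160.0.0/12 clear@12
  add 135.74.237.112/28 -> H2 at depth 28
  lookup 135.74.237.113: bits 1000011101001010111011010111 walk d0:-→d1:-→d2:-→d3:-→d4:-→d5:-→d6:-→d7:-→d8:-→d9:-→d10:-→d11:-→d12:-→d13:-→d14:-→d15:-→d16:-→d17:-→d18:-→d19:-→d20:-→d21:-→d22:-→d23:-→d24:-→d25:-→d26:-→d27:-→d28:H2 -> H2
  add 233.17.45.0/24 -> H2 at depth 24
  lookup 242.119.177.194: bits 111 walk d0:-→d1:-→d2:-→d3:- -> no-route
  add 233.17.45.143/32 -> H1 at depth 32
  add 134.0.0.0/7 -> H1 at depth 7
  lookup 135.74.237.118: bits 1000011101001010111011010111 walk d0:-→d1:-→d2:-→d3:-→d4:-→d5:-→d6:-→d7:H1→d8:-→d9:-→d10:-→d11:-→d12:-→d13:-→d14:-→d15:-→d16:-→d17:-→d18:-→d19:-→d20:-→d21:-→d22:-→d23:-→d24:-→d25:-→d26:-→d27:-→d28:H2 -> H2
  add 233.17.45.128/28 -> H0 at depth 28
  add 155.171.201.0/24 -> H1 at depth 24
  lookup 233.17.45.143: bits 11101001000100010010110110001111 walk d0:-→d1:-→d2:-→d3:-→d4:-→d5:-→d6:-→d7:-→d8:-→d9:-→d10:-→d11:-→d12:-→d13:-→d14:-→d15:-→d16:-→d17:-→d18:-→d19:-→d20:-→d21:-→d22:-→d23:-→d24:H2→d25:-→d26:-→d27:-→d28:H0→d29:-→d30:-→d31:-→d32:H1 -> H1

== LOOKUPS ==
["H2","no-route","H2","H1"]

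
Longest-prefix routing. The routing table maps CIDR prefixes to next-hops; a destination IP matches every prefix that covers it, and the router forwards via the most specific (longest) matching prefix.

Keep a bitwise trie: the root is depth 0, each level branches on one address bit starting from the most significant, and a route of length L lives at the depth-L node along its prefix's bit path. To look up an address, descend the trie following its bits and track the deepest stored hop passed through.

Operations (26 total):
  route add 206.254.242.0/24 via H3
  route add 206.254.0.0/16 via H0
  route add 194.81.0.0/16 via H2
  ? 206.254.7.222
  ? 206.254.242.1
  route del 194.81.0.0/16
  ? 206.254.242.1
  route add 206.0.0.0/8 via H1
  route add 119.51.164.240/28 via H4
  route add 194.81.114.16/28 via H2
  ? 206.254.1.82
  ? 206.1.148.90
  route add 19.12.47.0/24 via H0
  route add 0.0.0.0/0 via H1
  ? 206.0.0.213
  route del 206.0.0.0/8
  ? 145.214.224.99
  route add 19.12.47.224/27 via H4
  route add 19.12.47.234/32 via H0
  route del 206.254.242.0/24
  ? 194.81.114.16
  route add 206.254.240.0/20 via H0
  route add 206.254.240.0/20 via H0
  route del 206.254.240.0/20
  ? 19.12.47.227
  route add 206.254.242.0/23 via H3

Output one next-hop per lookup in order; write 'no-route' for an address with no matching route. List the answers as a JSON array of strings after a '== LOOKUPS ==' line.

Process each operation:
  + 206.254.242.0/24 (H3) depth=24
  + 206.254.0.0/16 (H0) depth=16
  + 194.81.0.0/16 (H2) depth=16
  Q 206.254.7.222: descend 1100111011111110 ; hops seen [H0] ; pick H0
  Q 206.254.242.1: descend 110011101111111011110010 ; hops seen [H0,H3] ; pick H3
  del 194.81.0.0/16 (clear depth 16)
  Q 206.254.242.1: descend 110011101111111011110010 ; hops seen [H0,H3] ; pick H3
  + 206.0.0.0/8 (H1) depth=8
  + 119.51.164.240/28 (H4) depth=28
  + 194.81.114.16/28 (H2) depth=28
  Q 206.254.1.82: descend 1100111011111110 ; hops seen [H1,H0] ; pick H0
  Q 206.1.148.90: descend 11001110 ; hops seen [H1] ; pick H1
  + 19.12.47.0/24 (H0) depth=24
  + 0.0.0.0/0 (H1) depth=0
  Q 206.0.0.213: descend 11001110 ; hops seen [H1,H1] ; pick H1
  del 206.0.0.0/8 (clear depth 8)
  Q 145.214.224.99: descend 1 ; hops seen [H1] ; pick H1
  + 19.12.47.224/27 (H4) depth=27
  + 19.12.47.234/32 (H0) depth=32
  del 206.254.242.0/24 (clear depth 24)
  Q 194.81.114.16: descend 1100001001010001011100100001 ; hops seen [H1,H2] ; pick H2
  + 206.254.240.0/20 (H0) depth=20
  + 206.254.240.0/20 (H0) depth=20
  del 206.254.240.0/20 (clear depth 20)
  Q 19.12.47.227: descend 0001001100001100001011111110 ; hops seen [H1,H0,H4] ; pick H4
  + 206.254.242.0/23 (H3) depth=23

== LOOKUPS ==
["H0","H3","H3","H0","H1","H1","H1","H2","H4"]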